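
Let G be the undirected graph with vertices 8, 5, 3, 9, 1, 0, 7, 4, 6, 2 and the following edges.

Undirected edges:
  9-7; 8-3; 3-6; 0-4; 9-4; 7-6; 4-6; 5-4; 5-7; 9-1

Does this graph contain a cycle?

DFS, tracking each vertex's parent; an edge to a visited non-parent vertex closes a cycle.
Start from 6:
visit 6 (parent –)
  visit 7 (parent 6)
    visit 5 (parent 7)
      5–7: parent, skip
      visit 4 (parent 5)
        4–5: parent, skip
        visit 0 (parent 4)
          0–4: parent, skip
        4–6: 6 visited and ≠ parent → cycle
Cycle: 6 – 7 – 5 – 4 – 6.

Yes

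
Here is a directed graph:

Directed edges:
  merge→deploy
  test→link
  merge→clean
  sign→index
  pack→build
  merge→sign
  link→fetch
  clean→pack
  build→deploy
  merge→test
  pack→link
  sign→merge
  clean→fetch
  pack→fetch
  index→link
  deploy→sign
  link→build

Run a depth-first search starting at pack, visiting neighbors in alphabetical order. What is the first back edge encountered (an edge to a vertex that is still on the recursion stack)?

DFS from pack (visiting neighbors in alphabetical order); mark gray on enter, black on exit:
pack gray
  build gray
    deploy gray
      sign gray
        index gray
          link gray
            link→build: build is gray → back edge
First back edge: link → build.

link->build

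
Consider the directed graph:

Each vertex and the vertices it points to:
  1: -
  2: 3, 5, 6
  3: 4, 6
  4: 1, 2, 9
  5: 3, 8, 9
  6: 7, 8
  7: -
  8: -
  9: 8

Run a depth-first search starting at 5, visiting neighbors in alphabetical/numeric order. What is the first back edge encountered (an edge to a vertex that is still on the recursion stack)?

2→3

DFS from 5 (visiting neighbors in alphabetical/numeric order); mark gray on enter, black on exit:
5 gray
  3 gray
    4 gray
      1 gray
      1 black
      2 gray
        2→3: 3 is gray → back edge
First back edge: 2 → 3.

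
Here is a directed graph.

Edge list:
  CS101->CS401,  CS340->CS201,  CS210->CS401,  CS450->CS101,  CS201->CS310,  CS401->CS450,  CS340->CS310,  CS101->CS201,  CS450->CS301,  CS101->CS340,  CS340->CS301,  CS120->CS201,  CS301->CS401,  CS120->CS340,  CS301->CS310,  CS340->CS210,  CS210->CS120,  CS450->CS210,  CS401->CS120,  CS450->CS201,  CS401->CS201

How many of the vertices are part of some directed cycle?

7

A vertex is on a directed cycle iff it belongs to a strongly connected component of size ≥ 2 (or has a self-loop).
The vertices on cycles are {CS101, CS120, CS210, CS301, CS340, CS401, CS450} — 7 in total.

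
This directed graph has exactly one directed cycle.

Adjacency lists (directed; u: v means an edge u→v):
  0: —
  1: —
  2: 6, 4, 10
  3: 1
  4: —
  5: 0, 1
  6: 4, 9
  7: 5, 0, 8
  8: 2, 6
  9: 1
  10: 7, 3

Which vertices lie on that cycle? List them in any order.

DFS with gray/black marking from 10:
10 gray
  7 gray
    5 gray
      0 gray
      0 black
      1 gray
      1 black
    5 black
    7→0: 0 black — skip
    8 gray
      2 gray
        6 gray
          4 gray
          4 black
          9 gray
            9→1: 1 black — skip
          9 black
        6 black
        2→4: 4 black — skip
        2→10: 10 is gray → back edge
Back edge closes the cycle 10 → 7 → 8 → 2 → 10; its vertices are {2, 7, 8, 10}.

2, 7, 8, 10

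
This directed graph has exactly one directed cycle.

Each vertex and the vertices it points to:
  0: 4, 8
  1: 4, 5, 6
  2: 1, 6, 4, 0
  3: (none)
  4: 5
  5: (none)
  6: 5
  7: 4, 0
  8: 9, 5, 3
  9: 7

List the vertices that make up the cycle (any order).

0, 7, 8, 9

DFS with gray/black marking from 0:
0 gray
  4 gray
    5 gray
    5 black
  4 black
  8 gray
    9 gray
      7 gray
        7→4: 4 black — skip
        7→0: 0 is gray → back edge
Back edge closes the cycle 0 → 8 → 9 → 7 → 0; its vertices are {0, 7, 8, 9}.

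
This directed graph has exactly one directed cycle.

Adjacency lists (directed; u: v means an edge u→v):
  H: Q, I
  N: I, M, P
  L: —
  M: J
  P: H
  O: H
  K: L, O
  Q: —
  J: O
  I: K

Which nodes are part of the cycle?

H, I, K, O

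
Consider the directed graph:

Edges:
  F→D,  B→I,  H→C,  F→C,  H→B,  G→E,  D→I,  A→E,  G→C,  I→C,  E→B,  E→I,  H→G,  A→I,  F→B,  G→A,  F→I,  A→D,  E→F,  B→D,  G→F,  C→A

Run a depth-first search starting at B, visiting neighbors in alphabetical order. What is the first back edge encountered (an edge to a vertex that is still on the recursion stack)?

A→D

DFS from B (visiting neighbors in alphabetical order); mark gray on enter, black on exit:
B gray
  D gray
    I gray
      C gray
        A gray
          A→D: D is gray → back edge
First back edge: A → D.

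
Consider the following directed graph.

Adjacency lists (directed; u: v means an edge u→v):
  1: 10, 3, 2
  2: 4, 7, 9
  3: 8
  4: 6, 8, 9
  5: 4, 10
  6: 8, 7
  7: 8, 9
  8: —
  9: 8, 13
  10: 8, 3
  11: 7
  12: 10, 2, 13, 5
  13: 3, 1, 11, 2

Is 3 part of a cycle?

No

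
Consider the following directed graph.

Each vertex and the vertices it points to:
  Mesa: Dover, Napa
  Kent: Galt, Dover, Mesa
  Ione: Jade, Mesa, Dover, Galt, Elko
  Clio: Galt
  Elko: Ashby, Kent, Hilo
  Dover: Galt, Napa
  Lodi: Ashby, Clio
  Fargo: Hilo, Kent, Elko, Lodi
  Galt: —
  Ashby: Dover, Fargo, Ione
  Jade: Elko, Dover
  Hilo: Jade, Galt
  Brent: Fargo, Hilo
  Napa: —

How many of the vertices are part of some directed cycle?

7

A vertex is on a directed cycle iff it belongs to a strongly connected component of size ≥ 2 (or has a self-loop).
The vertices on cycles are {Elko, Hilo, Ione, Jade, Lodi, Ashby, Fargo} — 7 in total.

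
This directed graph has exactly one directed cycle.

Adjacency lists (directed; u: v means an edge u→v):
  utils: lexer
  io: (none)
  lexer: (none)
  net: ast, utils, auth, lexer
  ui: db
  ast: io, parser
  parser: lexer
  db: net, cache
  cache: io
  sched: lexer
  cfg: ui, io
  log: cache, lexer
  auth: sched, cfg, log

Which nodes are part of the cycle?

DFS with gray/black marking from net:
net gray
  ast gray
    io gray
    io black
    parser gray
      lexer gray
      lexer black
    parser black
  ast black
  utils gray
    utils→lexer: lexer black — skip
  utils black
  auth gray
    sched gray
      sched→lexer: lexer black — skip
    sched black
    cfg gray
      ui gray
        db gray
          db→net: net is gray → back edge
Back edge closes the cycle net → auth → cfg → ui → db → net; its vertices are {db, ui, cfg, net, auth}.

db, ui, cfg, net, auth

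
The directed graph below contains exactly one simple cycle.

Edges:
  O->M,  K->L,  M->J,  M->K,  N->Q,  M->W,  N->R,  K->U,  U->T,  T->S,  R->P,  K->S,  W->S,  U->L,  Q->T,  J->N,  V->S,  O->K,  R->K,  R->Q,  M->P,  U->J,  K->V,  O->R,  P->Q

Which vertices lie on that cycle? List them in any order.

DFS with gray/black marking from R:
R gray
  K gray
    L gray
    L black
    U gray
      U→L: L black — skip
      J gray
        N gray
          N→R: R is gray → back edge
Back edge closes the cycle R → K → U → J → N → R; its vertices are {J, K, N, R, U}.

J, K, N, R, U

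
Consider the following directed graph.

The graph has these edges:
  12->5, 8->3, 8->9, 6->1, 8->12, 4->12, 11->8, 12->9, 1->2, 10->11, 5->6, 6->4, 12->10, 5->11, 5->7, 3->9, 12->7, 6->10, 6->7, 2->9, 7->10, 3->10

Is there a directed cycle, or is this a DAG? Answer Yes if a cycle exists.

Yes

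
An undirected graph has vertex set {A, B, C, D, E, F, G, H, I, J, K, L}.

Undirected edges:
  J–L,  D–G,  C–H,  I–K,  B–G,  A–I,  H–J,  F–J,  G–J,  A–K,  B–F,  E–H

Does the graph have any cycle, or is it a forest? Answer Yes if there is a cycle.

Yes

DFS, tracking each vertex's parent; an edge to a visited non-parent vertex closes a cycle.
Start from L:
visit L (parent –)
  visit J (parent L)
    J–L: parent, skip
    visit H (parent J)
      visit E (parent H)
        E–H: parent, skip
      visit C (parent H)
        C–H: parent, skip
      H–J: parent, skip
    visit F (parent J)
      visit B (parent F)
        visit G (parent B)
          G–B: parent, skip
          visit D (parent G)
            D–G: parent, skip
          G–J: J visited and ≠ parent → cycle
Cycle: J – F – B – G – J.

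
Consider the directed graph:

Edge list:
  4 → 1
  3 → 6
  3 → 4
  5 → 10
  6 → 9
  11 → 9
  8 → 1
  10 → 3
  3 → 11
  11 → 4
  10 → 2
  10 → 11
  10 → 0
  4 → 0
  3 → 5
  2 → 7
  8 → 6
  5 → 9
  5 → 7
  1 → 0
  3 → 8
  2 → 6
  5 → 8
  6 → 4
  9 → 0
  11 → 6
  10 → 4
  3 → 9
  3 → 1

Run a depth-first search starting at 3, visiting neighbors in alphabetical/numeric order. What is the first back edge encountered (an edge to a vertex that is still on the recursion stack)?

DFS from 3 (visiting neighbors in alphabetical/numeric order); mark gray on enter, black on exit:
3 gray
  1 gray
    0 gray
    0 black
  1 black
  4 gray
    4→0: 0 black — skip
    4→1: 1 black — skip
  4 black
  5 gray
    7 gray
    7 black
    8 gray
      8→1: 1 black — skip
      6 gray
        6→4: 4 black — skip
        9 gray
          9→0: 0 black — skip
        9 black
      6 black
    8 black
    5→9: 9 black — skip
    10 gray
      10→0: 0 black — skip
      2 gray
        2→6: 6 black — skip
        2→7: 7 black — skip
      2 black
      10→3: 3 is gray → back edge
First back edge: 10 → 3.

10->3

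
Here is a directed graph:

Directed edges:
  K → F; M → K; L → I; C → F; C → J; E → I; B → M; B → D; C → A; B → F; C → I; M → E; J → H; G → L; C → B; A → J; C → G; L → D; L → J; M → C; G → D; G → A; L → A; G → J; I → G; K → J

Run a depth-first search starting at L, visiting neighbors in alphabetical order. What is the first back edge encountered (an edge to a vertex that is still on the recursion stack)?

G→L

DFS from L (visiting neighbors in alphabetical order); mark gray on enter, black on exit:
L gray
  A gray
    J gray
      H gray
      H black
    J black
  A black
  D gray
  D black
  I gray
    G gray
      G→A: A black — skip
      G→D: D black — skip
      G→J: J black — skip
      G→L: L is gray → back edge
First back edge: G → L.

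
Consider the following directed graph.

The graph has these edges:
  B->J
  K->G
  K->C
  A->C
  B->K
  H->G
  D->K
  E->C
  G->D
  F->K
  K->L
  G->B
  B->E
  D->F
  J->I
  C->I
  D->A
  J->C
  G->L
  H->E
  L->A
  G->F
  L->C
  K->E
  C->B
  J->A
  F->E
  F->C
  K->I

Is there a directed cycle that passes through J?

Yes

J is on a cycle iff J can reach itself via ≥1 edge.
J → C → B → J — yes.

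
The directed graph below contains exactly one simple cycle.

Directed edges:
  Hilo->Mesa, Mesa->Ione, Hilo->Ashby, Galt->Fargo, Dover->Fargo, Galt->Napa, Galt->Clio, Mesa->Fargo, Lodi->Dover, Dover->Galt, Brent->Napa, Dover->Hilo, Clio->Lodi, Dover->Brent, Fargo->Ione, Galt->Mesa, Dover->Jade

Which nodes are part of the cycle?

Clio, Galt, Lodi, Dover

DFS with gray/black marking from Dover:
Dover gray
  Jade gray
  Jade black
  Hilo gray
    Ashby gray
    Ashby black
    Mesa gray
      Fargo gray
        Ione gray
        Ione black
      Fargo black
      Mesa→Ione: Ione black — skip
    Mesa black
  Hilo black
  Galt gray
    Galt→Fargo: Fargo black — skip
    Napa gray
    Napa black
    Galt→Mesa: Mesa black — skip
    Clio gray
      Lodi gray
        Lodi→Dover: Dover is gray → back edge
Back edge closes the cycle Dover → Galt → Clio → Lodi → Dover; its vertices are {Clio, Galt, Lodi, Dover}.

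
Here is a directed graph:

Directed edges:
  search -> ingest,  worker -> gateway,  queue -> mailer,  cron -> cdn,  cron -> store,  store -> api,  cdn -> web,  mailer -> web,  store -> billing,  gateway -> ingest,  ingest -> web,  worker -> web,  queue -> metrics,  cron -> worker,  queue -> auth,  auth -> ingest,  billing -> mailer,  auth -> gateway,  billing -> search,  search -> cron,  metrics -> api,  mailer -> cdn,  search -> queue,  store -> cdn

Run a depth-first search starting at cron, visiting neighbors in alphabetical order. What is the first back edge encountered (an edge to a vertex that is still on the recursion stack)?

search→cron

DFS from cron (visiting neighbors in alphabetical order); mark gray on enter, black on exit:
cron gray
  cdn gray
    web gray
    web black
  cdn black
  store gray
    api gray
    api black
    billing gray
      mailer gray
        mailer→cdn: cdn black — skip
        mailer→web: web black — skip
      mailer black
      search gray
        search→cron: cron is gray → back edge
First back edge: search → cron.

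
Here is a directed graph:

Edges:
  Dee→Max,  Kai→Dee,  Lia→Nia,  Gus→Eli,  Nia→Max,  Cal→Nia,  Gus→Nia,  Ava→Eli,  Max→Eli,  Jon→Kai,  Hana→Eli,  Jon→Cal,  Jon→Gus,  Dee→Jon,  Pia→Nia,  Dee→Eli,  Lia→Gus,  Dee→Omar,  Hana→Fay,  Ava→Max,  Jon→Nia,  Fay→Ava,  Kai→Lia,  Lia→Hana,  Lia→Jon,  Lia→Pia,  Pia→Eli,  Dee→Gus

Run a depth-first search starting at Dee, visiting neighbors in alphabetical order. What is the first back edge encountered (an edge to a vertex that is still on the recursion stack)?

DFS from Dee (visiting neighbors in alphabetical order); mark gray on enter, black on exit:
Dee gray
  Eli gray
  Eli black
  Gus gray
    Gus→Eli: Eli black — skip
    Nia gray
      Max gray
        Max→Eli: Eli black — skip
      Max black
    Nia black
  Gus black
  Jon gray
    Cal gray
      Cal→Nia: Nia black — skip
    Cal black
    Jon→Gus: Gus black — skip
    Kai gray
      Kai→Dee: Dee is gray → back edge
First back edge: Kai → Dee.

Kai→Dee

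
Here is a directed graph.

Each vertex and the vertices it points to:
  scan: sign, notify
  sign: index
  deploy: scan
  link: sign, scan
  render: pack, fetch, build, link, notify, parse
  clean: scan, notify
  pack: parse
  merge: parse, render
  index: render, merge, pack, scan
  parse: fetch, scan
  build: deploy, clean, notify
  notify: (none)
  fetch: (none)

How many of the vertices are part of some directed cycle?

11

A vertex is on a directed cycle iff it belongs to a strongly connected component of size ≥ 2 (or has a self-loop).
The vertices on cycles are {link, pack, scan, sign, build, clean, index, merge, parse, deploy, render} — 11 in total.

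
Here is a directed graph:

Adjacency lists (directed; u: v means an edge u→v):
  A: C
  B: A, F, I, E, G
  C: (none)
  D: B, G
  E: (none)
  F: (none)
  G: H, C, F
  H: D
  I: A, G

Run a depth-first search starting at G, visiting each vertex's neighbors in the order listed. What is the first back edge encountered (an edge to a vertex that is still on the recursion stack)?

DFS from G (visiting each vertex's neighbors in the order listed); mark gray on enter, black on exit:
G gray
  H gray
    D gray
      B gray
        A gray
          C gray
          C black
        A black
        F gray
        F black
        I gray
          I→A: A black — skip
          I→G: G is gray → back edge
First back edge: I → G.

I->G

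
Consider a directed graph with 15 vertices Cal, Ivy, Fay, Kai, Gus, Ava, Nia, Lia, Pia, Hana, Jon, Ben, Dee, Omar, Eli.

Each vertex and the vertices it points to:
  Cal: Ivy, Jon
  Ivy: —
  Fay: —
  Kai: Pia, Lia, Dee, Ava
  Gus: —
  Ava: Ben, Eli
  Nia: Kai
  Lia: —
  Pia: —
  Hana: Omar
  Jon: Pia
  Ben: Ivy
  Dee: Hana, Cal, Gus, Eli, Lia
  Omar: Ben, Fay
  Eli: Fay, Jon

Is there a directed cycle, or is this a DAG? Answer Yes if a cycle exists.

No

DFS with white/gray/black marking, starting from Kai:
Kai gray
  Pia gray
  Pia black
  Lia gray
  Lia black
  Dee gray
    Hana gray
      Omar gray
        Ben gray
          Ivy gray
          Ivy black
        Ben black
        Fay gray
        Fay black
      Omar black
    Hana black
    Cal gray
      Cal→Ivy: Ivy black — skip
      Jon gray
        Jon→Pia: Pia black — skip
      Jon black
    Cal black
    Gus gray
    Gus black
    Eli gray
      Eli→Fay: Fay black — skip
      Eli→Jon: Jon black — skip
    Eli black
    Dee→Lia: Lia black — skip
  Dee black
  Ava gray
    Ava→Ben: Ben black — skip
    Ava→Eli: Eli black — skip
  Ava black
Kai black
Nia gray
  Nia→Kai: Kai black — skip
Nia black
Every edge goes to a white or black vertex — no back edge, so the graph is acyclic.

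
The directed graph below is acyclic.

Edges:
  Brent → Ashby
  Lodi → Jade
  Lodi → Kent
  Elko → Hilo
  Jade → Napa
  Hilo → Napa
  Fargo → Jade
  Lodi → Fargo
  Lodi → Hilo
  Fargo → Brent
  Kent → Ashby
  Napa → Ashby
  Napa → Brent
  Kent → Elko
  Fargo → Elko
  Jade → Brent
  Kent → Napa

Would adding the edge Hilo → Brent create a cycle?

No

Adding Hilo→Brent creates a cycle iff Brent can already reach Hilo.
Explore from Brent: no path reaches Hilo. The graph stays acyclic.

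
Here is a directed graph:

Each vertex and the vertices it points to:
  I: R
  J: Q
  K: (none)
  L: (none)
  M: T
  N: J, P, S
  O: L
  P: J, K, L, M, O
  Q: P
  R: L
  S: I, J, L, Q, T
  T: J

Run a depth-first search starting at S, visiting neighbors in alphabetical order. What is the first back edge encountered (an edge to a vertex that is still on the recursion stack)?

P→J

DFS from S (visiting neighbors in alphabetical order); mark gray on enter, black on exit:
S gray
  I gray
    R gray
      L gray
      L black
    R black
  I black
  J gray
    Q gray
      P gray
        P→J: J is gray → back edge
First back edge: P → J.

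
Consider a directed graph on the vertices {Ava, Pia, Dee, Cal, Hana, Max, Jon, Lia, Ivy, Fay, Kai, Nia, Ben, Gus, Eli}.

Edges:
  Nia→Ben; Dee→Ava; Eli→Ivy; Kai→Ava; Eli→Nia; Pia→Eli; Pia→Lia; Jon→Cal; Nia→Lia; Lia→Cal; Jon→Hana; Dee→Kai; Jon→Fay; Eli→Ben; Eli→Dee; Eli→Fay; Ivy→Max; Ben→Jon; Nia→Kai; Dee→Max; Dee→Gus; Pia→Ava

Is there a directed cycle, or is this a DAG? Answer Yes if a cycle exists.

No

DFS with white/gray/black marking, starting from Max:
Max gray
Max black
Ava gray
Ava black
Pia gray
  Eli gray
    Dee gray
      Kai gray
        Kai→Ava: Ava black — skip
      Kai black
      Gus gray
      Gus black
      Dee→Ava: Ava black — skip
      Dee→Max: Max black — skip
    Dee black
    Ivy gray
      Ivy→Max: Max black — skip
    Ivy black
    Ben gray
      Jon gray
        Cal gray
        Cal black
        Hana gray
        Hana black
        Fay gray
        Fay black
      Jon black
    Ben black
    Nia gray
      Nia→Ben: Ben black — skip
      Lia gray
        Lia→Cal: Cal black — skip
      Lia black
      Nia→Kai: Kai black — skip
    Nia black
    Eli→Fay: Fay black — skip
  Eli black
  Pia→Lia: Lia black — skip
  Pia→Ava: Ava black — skip
Pia black
Every edge goes to a white or black vertex — no back edge, so the graph is acyclic.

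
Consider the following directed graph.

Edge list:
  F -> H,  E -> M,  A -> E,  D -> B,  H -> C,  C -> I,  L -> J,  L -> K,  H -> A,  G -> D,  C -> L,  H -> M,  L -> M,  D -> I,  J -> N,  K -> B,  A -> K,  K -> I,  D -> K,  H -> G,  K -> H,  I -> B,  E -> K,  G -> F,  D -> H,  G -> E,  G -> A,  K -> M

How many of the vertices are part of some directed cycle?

9

A vertex is on a directed cycle iff it belongs to a strongly connected component of size ≥ 2 (or has a self-loop).
The vertices on cycles are {A, C, D, E, F, G, H, K, L} — 9 in total.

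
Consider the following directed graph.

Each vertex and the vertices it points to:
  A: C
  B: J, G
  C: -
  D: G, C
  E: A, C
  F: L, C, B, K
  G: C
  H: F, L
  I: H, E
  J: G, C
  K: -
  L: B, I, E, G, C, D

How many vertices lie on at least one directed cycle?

4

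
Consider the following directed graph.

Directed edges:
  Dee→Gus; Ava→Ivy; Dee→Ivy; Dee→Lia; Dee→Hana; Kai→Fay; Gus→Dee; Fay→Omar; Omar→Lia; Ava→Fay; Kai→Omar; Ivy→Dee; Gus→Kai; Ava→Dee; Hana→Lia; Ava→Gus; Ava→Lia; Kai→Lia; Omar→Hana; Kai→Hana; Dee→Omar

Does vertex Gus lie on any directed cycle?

Yes

Gus is on a cycle iff Gus can reach itself via ≥1 edge.
Gus → Dee → Gus — yes.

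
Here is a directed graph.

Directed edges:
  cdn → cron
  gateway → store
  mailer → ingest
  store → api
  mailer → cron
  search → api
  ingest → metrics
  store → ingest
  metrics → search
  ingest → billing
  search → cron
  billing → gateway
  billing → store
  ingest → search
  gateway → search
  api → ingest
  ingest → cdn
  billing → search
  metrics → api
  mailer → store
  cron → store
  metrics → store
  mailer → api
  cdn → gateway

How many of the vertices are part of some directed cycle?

9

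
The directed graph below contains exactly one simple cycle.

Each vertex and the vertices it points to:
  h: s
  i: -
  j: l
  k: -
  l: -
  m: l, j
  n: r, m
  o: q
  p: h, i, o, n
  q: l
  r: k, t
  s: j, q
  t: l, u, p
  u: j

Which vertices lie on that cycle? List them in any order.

DFS with gray/black marking from r:
r gray
  k gray
  k black
  t gray
    l gray
    l black
    u gray
      j gray
        j→l: l black — skip
      j black
    u black
    p gray
      h gray
        s gray
          s→j: j black — skip
          q gray
            q→l: l black — skip
          q black
        s black
      h black
      i gray
      i black
      o gray
        o→q: q black — skip
      o black
      n gray
        n→r: r is gray → back edge
Back edge closes the cycle r → t → p → n → r; its vertices are {n, p, r, t}.

n, p, r, t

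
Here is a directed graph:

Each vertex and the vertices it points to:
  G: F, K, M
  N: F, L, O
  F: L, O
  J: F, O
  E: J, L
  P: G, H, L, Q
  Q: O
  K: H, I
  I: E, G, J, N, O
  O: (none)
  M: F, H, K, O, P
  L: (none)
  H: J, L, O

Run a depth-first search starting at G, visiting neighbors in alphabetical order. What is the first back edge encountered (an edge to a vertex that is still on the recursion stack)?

DFS from G (visiting neighbors in alphabetical order); mark gray on enter, black on exit:
G gray
  F gray
    L gray
    L black
    O gray
    O black
  F black
  K gray
    H gray
      J gray
        J→F: F black — skip
        J→O: O black — skip
      J black
      H→L: L black — skip
      H→O: O black — skip
    H black
    I gray
      E gray
        E→J: J black — skip
        E→L: L black — skip
      E black
      I→G: G is gray → back edge
First back edge: I → G.

I->G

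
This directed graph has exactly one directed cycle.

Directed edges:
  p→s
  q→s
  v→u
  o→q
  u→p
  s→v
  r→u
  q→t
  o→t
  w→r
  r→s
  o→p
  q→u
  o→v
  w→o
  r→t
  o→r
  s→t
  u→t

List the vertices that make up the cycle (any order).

p, s, u, v

DFS with gray/black marking from v:
v gray
  u gray
    t gray
    t black
    p gray
      s gray
        s→v: v is gray → back edge
Back edge closes the cycle v → u → p → s → v; its vertices are {p, s, u, v}.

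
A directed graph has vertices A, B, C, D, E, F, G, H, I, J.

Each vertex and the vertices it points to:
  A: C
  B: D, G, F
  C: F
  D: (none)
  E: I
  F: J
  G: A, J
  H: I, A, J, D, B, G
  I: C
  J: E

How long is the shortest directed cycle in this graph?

5

For each vertex v, BFS finds the shortest path from v back to v.
The shortest such closed walk is F → J → E → I → C → F, length 5.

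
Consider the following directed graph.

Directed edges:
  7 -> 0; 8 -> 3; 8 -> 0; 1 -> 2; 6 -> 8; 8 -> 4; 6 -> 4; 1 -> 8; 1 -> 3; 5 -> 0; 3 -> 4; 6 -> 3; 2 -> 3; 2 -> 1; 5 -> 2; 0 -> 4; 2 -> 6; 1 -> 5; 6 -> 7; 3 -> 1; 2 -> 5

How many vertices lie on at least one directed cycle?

6

A vertex is on a directed cycle iff it belongs to a strongly connected component of size ≥ 2 (or has a self-loop).
The vertices on cycles are {1, 2, 3, 5, 6, 8} — 6 in total.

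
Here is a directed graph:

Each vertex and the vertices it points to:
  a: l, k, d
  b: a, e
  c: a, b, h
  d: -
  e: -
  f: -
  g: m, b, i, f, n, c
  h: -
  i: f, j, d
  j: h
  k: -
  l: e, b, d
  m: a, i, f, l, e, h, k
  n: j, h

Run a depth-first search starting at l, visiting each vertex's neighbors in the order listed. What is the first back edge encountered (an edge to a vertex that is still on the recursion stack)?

DFS from l (visiting each vertex's neighbors in the order listed); mark gray on enter, black on exit:
l gray
  e gray
  e black
  b gray
    a gray
      a→l: l is gray → back edge
First back edge: a → l.

a->l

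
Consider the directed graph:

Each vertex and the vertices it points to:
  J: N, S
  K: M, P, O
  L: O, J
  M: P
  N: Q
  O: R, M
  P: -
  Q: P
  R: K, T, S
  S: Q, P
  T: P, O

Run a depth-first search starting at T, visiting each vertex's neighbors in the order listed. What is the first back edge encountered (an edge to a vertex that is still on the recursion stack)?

K→O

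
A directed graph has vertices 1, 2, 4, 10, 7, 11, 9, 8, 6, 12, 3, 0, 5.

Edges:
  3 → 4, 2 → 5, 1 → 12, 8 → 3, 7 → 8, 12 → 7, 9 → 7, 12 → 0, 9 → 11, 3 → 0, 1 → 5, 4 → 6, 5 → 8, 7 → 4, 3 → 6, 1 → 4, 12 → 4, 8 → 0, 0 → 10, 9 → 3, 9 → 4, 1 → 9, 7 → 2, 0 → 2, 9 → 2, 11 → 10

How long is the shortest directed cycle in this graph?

4

For each vertex v, BFS finds the shortest path from v back to v.
The shortest such closed walk is 2 → 5 → 8 → 0 → 2, length 4.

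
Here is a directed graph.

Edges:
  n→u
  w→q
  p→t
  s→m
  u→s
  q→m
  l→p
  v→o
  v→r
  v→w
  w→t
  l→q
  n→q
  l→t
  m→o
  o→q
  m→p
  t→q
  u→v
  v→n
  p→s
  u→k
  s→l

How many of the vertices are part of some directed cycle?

10

A vertex is on a directed cycle iff it belongs to a strongly connected component of size ≥ 2 (or has a self-loop).
The vertices on cycles are {l, m, n, o, p, q, s, t, u, v} — 10 in total.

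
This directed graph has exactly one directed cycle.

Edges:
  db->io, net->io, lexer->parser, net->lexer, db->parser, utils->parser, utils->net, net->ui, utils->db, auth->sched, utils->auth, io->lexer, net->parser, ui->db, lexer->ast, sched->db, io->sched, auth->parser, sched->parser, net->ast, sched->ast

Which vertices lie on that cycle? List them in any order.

db, io, sched

DFS with gray/black marking from io:
io gray
  lexer gray
    ast gray
    ast black
    parser gray
    parser black
  lexer black
  sched gray
    sched→ast: ast black — skip
    db gray
      db→parser: parser black — skip
      db→io: io is gray → back edge
Back edge closes the cycle io → sched → db → io; its vertices are {db, io, sched}.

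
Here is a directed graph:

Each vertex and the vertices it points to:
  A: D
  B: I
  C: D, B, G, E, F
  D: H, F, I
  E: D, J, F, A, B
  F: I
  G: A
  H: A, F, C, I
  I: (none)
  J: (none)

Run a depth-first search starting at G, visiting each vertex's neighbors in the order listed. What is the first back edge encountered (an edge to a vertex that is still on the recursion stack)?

DFS from G (visiting each vertex's neighbors in the order listed); mark gray on enter, black on exit:
G gray
  A gray
    D gray
      H gray
        H→A: A is gray → back edge
First back edge: H → A.

H->A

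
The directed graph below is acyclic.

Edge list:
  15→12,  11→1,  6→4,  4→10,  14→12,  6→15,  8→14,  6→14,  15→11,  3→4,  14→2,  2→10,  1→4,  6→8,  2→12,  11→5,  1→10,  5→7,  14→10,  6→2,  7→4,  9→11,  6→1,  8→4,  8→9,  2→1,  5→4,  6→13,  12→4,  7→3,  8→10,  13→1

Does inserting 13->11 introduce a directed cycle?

No

Adding 13→11 creates a cycle iff 11 can already reach 13.
Explore from 11: no path reaches 13. The graph stays acyclic.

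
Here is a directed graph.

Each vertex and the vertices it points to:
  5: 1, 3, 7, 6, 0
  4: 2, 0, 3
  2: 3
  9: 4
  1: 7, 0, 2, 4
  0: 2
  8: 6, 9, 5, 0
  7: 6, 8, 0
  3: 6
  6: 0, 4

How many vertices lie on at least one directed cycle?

A vertex is on a directed cycle iff it belongs to a strongly connected component of size ≥ 2 (or has a self-loop).
The vertices on cycles are {0, 1, 2, 3, 4, 5, 6, 7, 8} — 9 in total.

9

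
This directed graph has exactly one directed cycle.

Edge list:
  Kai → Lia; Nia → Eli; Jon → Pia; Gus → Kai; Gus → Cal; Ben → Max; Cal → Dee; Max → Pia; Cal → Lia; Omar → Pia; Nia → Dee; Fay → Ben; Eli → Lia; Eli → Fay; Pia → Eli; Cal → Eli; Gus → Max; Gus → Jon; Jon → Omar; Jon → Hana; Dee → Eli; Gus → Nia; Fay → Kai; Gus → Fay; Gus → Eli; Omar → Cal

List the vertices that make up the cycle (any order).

Ben, Eli, Fay, Max, Pia

DFS with gray/black marking from Fay:
Fay gray
  Kai gray
    Lia gray
    Lia black
  Kai black
  Ben gray
    Max gray
      Pia gray
        Eli gray
          Eli→Fay: Fay is gray → back edge
Back edge closes the cycle Fay → Ben → Max → Pia → Eli → Fay; its vertices are {Ben, Eli, Fay, Max, Pia}.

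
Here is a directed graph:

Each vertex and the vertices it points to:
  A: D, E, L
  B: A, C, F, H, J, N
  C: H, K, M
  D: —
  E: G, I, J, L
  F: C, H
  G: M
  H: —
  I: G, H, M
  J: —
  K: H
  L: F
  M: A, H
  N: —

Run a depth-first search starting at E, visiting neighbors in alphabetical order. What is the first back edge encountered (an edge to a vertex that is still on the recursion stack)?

A->E

DFS from E (visiting neighbors in alphabetical order); mark gray on enter, black on exit:
E gray
  G gray
    M gray
      A gray
        D gray
        D black
        A→E: E is gray → back edge
First back edge: A → E.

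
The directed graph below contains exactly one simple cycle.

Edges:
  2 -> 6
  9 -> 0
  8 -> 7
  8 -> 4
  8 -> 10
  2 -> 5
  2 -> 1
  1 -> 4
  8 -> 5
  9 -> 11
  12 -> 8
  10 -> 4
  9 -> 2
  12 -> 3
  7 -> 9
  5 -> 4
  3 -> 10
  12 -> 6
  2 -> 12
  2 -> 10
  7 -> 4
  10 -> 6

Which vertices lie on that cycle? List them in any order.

2, 7, 8, 9, 12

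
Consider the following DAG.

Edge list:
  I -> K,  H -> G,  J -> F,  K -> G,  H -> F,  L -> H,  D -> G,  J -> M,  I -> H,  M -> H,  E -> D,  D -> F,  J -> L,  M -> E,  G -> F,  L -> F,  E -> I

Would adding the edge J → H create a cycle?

No

Adding J→H creates a cycle iff H can already reach J.
Explore from H: no path reaches J. The graph stays acyclic.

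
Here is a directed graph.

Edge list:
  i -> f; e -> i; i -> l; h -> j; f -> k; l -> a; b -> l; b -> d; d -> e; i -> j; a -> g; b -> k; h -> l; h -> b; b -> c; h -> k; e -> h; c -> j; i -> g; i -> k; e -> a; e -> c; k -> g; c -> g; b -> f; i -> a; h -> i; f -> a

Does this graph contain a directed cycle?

Yes

DFS with white/gray/black marking, starting from a:
a gray
  g gray
  g black
a black
b gray
  f gray
    f→a: a black — skip
    k gray
      k→g: g black — skip
    k black
  f black
  b→k: k black — skip
  c gray
    j gray
    j black
    c→g: g black — skip
  c black
  d gray
    e gray
      h gray
        l gray
          l→a: a black — skip
        l black
        i gray
          i→j: j black — skip
          i→k: k black — skip
          i→a: a black — skip
          i→f: f black — skip
          i→g: g black — skip
          i→l: l black — skip
        i black
        h→j: j black — skip
        h→k: k black — skip
        h→b: b is gray → back edge
Back edge found, so a cycle exists: b → d → e → h → b.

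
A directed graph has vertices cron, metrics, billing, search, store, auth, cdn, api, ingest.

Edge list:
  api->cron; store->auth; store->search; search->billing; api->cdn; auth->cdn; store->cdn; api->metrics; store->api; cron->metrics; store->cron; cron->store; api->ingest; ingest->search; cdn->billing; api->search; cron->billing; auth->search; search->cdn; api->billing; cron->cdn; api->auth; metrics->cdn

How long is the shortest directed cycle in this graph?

2

For each vertex v, BFS finds the shortest path from v back to v.
The shortest such closed walk is store → cron → store, length 2.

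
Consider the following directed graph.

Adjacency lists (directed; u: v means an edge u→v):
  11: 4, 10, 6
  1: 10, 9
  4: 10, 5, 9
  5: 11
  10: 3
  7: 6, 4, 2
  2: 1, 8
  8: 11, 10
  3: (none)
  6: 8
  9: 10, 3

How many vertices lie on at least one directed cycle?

5

A vertex is on a directed cycle iff it belongs to a strongly connected component of size ≥ 2 (or has a self-loop).
The vertices on cycles are {4, 5, 6, 8, 11} — 5 in total.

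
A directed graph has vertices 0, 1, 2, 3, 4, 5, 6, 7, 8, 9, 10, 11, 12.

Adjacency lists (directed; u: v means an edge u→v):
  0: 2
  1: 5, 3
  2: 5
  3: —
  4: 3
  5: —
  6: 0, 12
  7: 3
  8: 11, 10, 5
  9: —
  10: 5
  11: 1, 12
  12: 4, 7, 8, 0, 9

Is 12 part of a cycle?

Yes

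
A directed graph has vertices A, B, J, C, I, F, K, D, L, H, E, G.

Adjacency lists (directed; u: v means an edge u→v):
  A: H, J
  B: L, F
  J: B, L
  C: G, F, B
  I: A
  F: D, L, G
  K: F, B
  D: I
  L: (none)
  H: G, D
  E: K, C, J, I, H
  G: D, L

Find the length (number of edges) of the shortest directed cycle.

4

For each vertex v, BFS finds the shortest path from v back to v.
The shortest such closed walk is I → A → H → D → I, length 4.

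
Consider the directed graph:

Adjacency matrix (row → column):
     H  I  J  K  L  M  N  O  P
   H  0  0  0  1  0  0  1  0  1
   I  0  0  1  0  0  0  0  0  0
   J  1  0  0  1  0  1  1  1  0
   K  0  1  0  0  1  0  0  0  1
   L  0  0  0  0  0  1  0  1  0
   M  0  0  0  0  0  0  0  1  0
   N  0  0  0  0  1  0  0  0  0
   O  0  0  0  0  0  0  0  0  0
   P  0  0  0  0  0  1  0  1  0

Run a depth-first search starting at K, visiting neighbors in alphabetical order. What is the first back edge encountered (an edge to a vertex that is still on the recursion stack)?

DFS from K (visiting neighbors in alphabetical order); mark gray on enter, black on exit:
K gray
  I gray
    J gray
      H gray
        H→K: K is gray → back edge
First back edge: H → K.

H→K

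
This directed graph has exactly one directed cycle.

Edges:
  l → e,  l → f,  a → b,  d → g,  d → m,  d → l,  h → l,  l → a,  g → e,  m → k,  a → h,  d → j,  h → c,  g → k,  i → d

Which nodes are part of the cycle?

DFS with gray/black marking from l:
l gray
  f gray
  f black
  a gray
    b gray
    b black
    h gray
      c gray
      c black
      h→l: l is gray → back edge
Back edge closes the cycle l → a → h → l; its vertices are {a, h, l}.

a, h, l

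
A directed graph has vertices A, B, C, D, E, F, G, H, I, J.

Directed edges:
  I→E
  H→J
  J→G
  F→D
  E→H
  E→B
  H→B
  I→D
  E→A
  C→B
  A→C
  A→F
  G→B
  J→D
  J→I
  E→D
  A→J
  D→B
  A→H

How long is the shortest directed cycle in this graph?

4

For each vertex v, BFS finds the shortest path from v back to v.
The shortest such closed walk is A → J → I → E → A, length 4.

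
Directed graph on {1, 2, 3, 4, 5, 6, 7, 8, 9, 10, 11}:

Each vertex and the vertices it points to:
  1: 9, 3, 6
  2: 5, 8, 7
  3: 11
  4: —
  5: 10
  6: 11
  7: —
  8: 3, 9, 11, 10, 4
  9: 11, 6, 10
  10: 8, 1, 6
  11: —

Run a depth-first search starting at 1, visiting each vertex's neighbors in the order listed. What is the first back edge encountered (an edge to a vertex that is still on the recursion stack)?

8→9

DFS from 1 (visiting each vertex's neighbors in the order listed); mark gray on enter, black on exit:
1 gray
  9 gray
    11 gray
    11 black
    6 gray
      6→11: 11 black — skip
    6 black
    10 gray
      8 gray
        3 gray
          3→11: 11 black — skip
        3 black
        8→9: 9 is gray → back edge
First back edge: 8 → 9.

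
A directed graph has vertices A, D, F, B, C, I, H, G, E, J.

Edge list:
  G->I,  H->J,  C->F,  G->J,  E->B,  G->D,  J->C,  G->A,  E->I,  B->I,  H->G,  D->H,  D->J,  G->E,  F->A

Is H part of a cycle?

H is on a cycle iff H can reach itself via ≥1 edge.
H → G → D → H — yes.

Yes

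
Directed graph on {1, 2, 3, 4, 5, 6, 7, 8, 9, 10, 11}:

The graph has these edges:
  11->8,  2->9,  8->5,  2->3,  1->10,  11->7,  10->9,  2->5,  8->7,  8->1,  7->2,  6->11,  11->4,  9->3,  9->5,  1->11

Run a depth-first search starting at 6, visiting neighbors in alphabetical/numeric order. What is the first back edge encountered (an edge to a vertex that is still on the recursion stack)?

1->11

DFS from 6 (visiting neighbors in alphabetical/numeric order); mark gray on enter, black on exit:
6 gray
  11 gray
    4 gray
    4 black
    7 gray
      2 gray
        3 gray
        3 black
        5 gray
        5 black
        9 gray
          9→3: 3 black — skip
          9→5: 5 black — skip
        9 black
      2 black
    7 black
    8 gray
      1 gray
        10 gray
          10→9: 9 black — skip
        10 black
        1→11: 11 is gray → back edge
First back edge: 1 → 11.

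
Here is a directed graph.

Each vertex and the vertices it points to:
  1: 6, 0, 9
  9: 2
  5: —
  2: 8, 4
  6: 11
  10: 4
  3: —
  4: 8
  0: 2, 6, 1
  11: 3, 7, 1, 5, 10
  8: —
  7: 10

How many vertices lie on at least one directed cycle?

4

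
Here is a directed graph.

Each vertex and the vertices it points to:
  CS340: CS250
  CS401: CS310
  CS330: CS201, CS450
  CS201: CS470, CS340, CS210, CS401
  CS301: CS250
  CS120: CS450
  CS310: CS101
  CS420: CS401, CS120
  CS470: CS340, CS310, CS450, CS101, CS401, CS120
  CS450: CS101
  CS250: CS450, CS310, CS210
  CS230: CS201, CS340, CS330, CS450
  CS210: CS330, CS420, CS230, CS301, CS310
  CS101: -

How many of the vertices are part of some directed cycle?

A vertex is on a directed cycle iff it belongs to a strongly connected component of size ≥ 2 (or has a self-loop).
The vertices on cycles are {CS201, CS210, CS230, CS250, CS301, CS330, CS340, CS470} — 8 in total.

8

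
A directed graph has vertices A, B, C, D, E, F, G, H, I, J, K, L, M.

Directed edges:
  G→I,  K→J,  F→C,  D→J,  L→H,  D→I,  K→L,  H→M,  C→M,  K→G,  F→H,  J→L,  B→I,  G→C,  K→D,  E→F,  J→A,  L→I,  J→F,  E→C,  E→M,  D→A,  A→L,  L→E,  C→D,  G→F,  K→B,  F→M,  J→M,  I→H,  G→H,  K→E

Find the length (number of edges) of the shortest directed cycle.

4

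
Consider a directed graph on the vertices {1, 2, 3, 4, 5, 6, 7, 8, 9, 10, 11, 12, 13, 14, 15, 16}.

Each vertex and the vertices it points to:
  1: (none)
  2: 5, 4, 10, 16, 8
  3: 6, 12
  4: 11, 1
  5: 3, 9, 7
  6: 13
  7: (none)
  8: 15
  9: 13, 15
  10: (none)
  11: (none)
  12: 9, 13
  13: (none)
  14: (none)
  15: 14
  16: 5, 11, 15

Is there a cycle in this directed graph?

DFS with white/gray/black marking, starting from 2:
2 gray
  5 gray
    3 gray
      6 gray
        13 gray
        13 black
      6 black
      12 gray
        9 gray
          9→13: 13 black — skip
          15 gray
            14 gray
            14 black
          15 black
        9 black
        12→13: 13 black — skip
      12 black
    3 black
    5→9: 9 black — skip
    7 gray
    7 black
  5 black
  4 gray
    11 gray
    11 black
    1 gray
    1 black
  4 black
  10 gray
  10 black
  16 gray
    16→5: 5 black — skip
    16→11: 11 black — skip
    16→15: 15 black — skip
  16 black
  8 gray
    8→15: 15 black — skip
  8 black
2 black
Every edge goes to a white or black vertex — no back edge, so the graph is acyclic.

No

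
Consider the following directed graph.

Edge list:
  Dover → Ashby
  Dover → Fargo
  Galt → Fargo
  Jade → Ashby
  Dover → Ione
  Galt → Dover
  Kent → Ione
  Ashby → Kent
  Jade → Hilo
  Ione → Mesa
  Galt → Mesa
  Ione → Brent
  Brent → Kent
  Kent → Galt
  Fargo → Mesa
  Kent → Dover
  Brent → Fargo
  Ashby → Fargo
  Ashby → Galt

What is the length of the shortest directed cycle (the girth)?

3

For each vertex v, BFS finds the shortest path from v back to v.
The shortest such closed walk is Ashby → Kent → Dover → Ashby, length 3.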